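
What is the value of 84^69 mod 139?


p = 139 is prime and the exponent is (p-1)/2 = 69, so by Euler's criterion 84^69 = (84/139) = +1 or -1 mod 139.
Compute by square-and-multiply:
  69 = 64 + 4 + 1 (binary 1000101)
  Repeated squaring mod 139: 84^1 = 84, 84^2 = 106, 84^4 = 116, 84^8 = 112, 84^16 = 34, 84^32 = 44, 84^64 = 129
  84^69 = 84^64 * 84^4 * 84^1 = 129 * 116 * 84 mod 139
    129 * 116 = 14964 = 91 mod 139
    91 * 84 = 7644 = 138 mod 139
  84^69 = 138 mod 139
Result 138 = p - 1 = -1 mod 139: 84 is a quadratic non-residue mod 139. As a residue in [0, p-1] the value is 138.
84^69 mod 139 = 138

138


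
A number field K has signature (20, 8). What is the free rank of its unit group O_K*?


By Dirichlet's unit theorem:
rank = r1 + r2 - 1
= 20 + 8 - 1
= 27

27


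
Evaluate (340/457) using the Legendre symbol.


p = 457 is prime, so compute (340/457) with the reciprocity algorithm (Jacobi-symbol steps: pull out 2s via (2/n), flip via reciprocity, reduce):
  pull out 2: (2/457) = +1  (since 457 mod 8 = 1)
  pull out 2: (2/457) = +1  (since 457 mod 8 = 1)
  reciprocity: (85/457) -> +(457/85)
  reduce: (32/85)
  pull out 2: (2/85) = -1  (since 85 mod 8 = 5)
  pull out 2: (2/85) = -1  (since 85 mod 8 = 5)
  pull out 2: (2/85) = -1  (since 85 mod 8 = 5)
  pull out 2: (2/85) = -1  (since 85 mod 8 = 5)
  pull out 2: (2/85) = -1  (since 85 mod 8 = 5)
  (1/85) = 1
Product of signs = -1
(340/457) = -1

-1


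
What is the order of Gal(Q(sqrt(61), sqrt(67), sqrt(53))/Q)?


The 3 square roots of distinct primes are multiplicatively independent over Q,
so [K:Q] = 2^3 and Gal(K/Q) is isomorphic to (Z/2Z)^3.
|Gal| = 2^3 = 8

8


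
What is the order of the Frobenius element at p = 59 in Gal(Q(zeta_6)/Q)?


The Frobenius at p in Gal(Q(zeta_n)/Q) = (Z/nZ)* is the class of p, so its order is ord_6(59), the smallest k >= 1 with 59^k = 1 mod 6.
n = 6 = 2 * 3, phi(6) = 2; the order divides phi(n).
Divisors of 2: 1, 2
Repeated squaring mod 6: 59^1 = 5, 59^2 = 1
Test divisors in increasing order:
  k=1: 59^1 = 5 mod 6
  k=2: 59^2 = 1 mod 6  <- first divisor giving 1
Order = 2

2


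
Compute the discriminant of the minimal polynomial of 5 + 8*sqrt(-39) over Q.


The element 5 + 8*sqrt(-39) has minimal polynomial:
x^2 - 10*x + 2521
Discriminant = (-10)^2 - 4*(2521)
= 100 - 10084
= -9984

-9984


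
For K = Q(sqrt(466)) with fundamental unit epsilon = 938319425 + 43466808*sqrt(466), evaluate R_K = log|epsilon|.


epsilon = 938319425 + 43466808*sqrt(466)
= 1.8766e+09
R = ln(1.8766e+09)
= 21.3527

21.3527


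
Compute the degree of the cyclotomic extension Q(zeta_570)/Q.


The degree equals Euler's totient phi(570).
570 = 2 * 3 * 5 * 19
phi(570) = 144

144


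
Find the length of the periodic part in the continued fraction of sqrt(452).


Run the CF algorithm for sqrt(452).
a_0 = floor(sqrt(452)) = 21; set m_0=0, q_0=1.
Recurrence: m' = q*a - m,  q' = (d - m'^2)/q,  a' = floor((a_0 + m')/q').
  step 1: m=21, q=11, a=3
  step 2: m=12, q=28, a=1
  step 3: m=16, q=7, a=5
  step 4: m=19, q=13, a=3
  step 5: m=20, q=4, a=10
  step 6: m=20, q=13, a=3
  step 7: m=19, q=7, a=5
  step 8: m=16, q=28, a=1
  step 9: m=12, q=11, a=3
  step 10: m=21, q=1, a=42
a_10 = 2*a_0 = 42, so the period closes here.
sqrt(452) = [21; 3, 1, 5, 3, 10, 3, 5, 1, 3, 42]
Period length = 10

10


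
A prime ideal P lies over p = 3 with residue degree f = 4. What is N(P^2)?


N(P^a) = p^(a*f)
= 3^(2*4)
= 3^8
= 6561

6561


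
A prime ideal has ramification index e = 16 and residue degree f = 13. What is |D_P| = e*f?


|D_P| = e * f
= 16 * 13
= 208

208


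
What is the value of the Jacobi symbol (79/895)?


Compute (79/895) via quadratic reciprocity:
  reciprocity: (79/895) -> -(895/79)
  reduce: (26/79)
  pull out 2: (2/79) = +1  (since 79 mod 8 = 7)
  reciprocity: (13/79) -> +(79/13)
  reduce: (1/13)
  (1/13) = 1
Product of signs = -1

-1


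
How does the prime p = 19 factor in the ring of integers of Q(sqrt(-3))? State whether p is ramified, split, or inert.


K = Q(sqrt(-3)). Since d mod 4 = 1, disc(K) = -3.
Check p | disc: -3 mod 19 = 16.
p does not divide disc. Compute Legendre symbol (d/p):
16^((19-1)/2) mod 19 = 1
(d/p) = 1, so p splits: (p) = P*P' with e=1, f=1, g=2.
Therefore p is split.

split


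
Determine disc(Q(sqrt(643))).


For K = Q(sqrt(d)) with d squarefree: disc(K) = d if d = 1 mod 4, and disc(K) = 4d if d = 2 or 3 mod 4.
Here d = 643, and d mod 4 = 3.
d = 3 mod 4, not 1 (O_K = Z[sqrt(d)]), so disc(K) = 4d = 4 * (643) = 2572

2572


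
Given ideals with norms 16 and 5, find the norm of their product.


N(IJ) = N(I) * N(J)
= 16 * 5
= 80

80


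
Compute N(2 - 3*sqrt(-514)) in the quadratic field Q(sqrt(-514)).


N(a + b*sqrt(d)) = a^2 - d*b^2
= (2)^2 - (-514)*(-3)^2
= 4 + 4626
= 4630

4630


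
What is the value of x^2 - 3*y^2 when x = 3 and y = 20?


x^2 - d*y^2
= 3^2 - 3*20^2
= 9 - 1200
= -1191

-1191


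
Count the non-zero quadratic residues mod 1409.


For prime p, the number of non-zero quadratic residues is (p-1)/2.
= (1409-1)/2
= 704

704


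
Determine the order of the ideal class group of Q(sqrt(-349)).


K = Q(sqrt(-349)). d mod 4 = 3, so D = disc(K) = 4d = -1396
h(K) equals the number of primitive reduced positive-definite forms (a, b, c) = a*x^2 + b*x*y + c*y^2 with b^2 - 4ac = D,
where reduced means |b| <= a <= c, with b >= 0 whenever |b| = a or a = c, and primitive means gcd(a, b, c) = 1.
Reduced forces 3a^2 <= |D| = 1396, so 1 <= a <= 21; b must have the parity of D, and c = (b^2 - D)/(4a) must be an integer >= a.
Enumerate a = 1..21, b in [-a, a]:
  a=1: (1, 0, 349)  [1]
  a=2: (2, 2, 175)  [1]
  a=3..4: none
  a=5: (5, -2, 70), (5, 2, 70)  [2]
  a=6: none
  a=7: (7, -2, 50), (7, 2, 50)  [2]
  a=8..9: none
  a=10: (10, -2, 35), (10, 2, 35)  [2]
  a=11: (11, -10, 34), (11, 10, 34)  [2]
  a=12..13: none
  a=14: (14, -2, 25), (14, 2, 25)  [2]
  a=15..16: none
  a=17: (17, -10, 22), (17, 10, 22)  [2]
  a=18..21: none
Total reduced forms: 1 + 1 + 2 + 2 + 2 + 2 + 2 + 2 = 14
h = 14

14


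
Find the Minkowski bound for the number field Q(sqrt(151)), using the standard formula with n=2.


d = 151, d mod 4 = 3, so disc(K) = 4d = 604; |disc(K)| = 604
Real quadratic field, so n = 2, s = r2 = 0, r1 = 2
M = (n!/n^n) * (4/pi)^s * sqrt(|disc(K)|) = (2!/2^2) * (4/pi)^0 * sqrt(604)
= 0.5 * 1.000000 * 24.576411
= 12.2882

12.2882


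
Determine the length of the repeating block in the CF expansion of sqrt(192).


Run the CF algorithm for sqrt(192).
a_0 = floor(sqrt(192)) = 13; set m_0=0, q_0=1.
Recurrence: m' = q*a - m,  q' = (d - m'^2)/q,  a' = floor((a_0 + m')/q').
  step 1: m=13, q=23, a=1
  step 2: m=10, q=4, a=5
  step 3: m=10, q=23, a=1
  step 4: m=13, q=1, a=26
a_4 = 2*a_0 = 26, so the period closes here.
sqrt(192) = [13; 1, 5, 1, 26]
Period length = 4

4


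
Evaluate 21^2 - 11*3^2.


x^2 - d*y^2
= 21^2 - 11*3^2
= 441 - 99
= 342

342


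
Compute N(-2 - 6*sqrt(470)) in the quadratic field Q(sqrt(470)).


N(a + b*sqrt(d)) = a^2 - d*b^2
= (-2)^2 - (470)*(-6)^2
= 4 - 16920
= -16916

-16916


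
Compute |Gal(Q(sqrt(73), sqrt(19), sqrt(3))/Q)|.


The 3 square roots of distinct primes are multiplicatively independent over Q,
so [K:Q] = 2^3 and Gal(K/Q) is isomorphic to (Z/2Z)^3.
|Gal| = 2^3 = 8

8


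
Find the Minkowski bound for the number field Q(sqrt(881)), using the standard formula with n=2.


d = 881, d mod 4 = 1, so disc(K) = d = 881; |disc(K)| = 881
Real quadratic field, so n = 2, s = r2 = 0, r1 = 2
M = (n!/n^n) * (4/pi)^s * sqrt(|disc(K)|) = (2!/2^2) * (4/pi)^0 * sqrt(881)
= 0.5 * 1.000000 * 29.681644
= 14.8408

14.8408


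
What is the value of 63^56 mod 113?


p = 113 is prime and the exponent is (p-1)/2 = 56, so by Euler's criterion 63^56 = (63/113) = +1 or -1 mod 113.
Compute by square-and-multiply:
  56 = 32 + 16 + 8 (binary 111000)
  Repeated squaring mod 113: 63^1 = 63, 63^2 = 14, 63^4 = 83, 63^8 = 109, 63^16 = 16, 63^32 = 30
  63^56 = 63^32 * 63^16 * 63^8 = 30 * 16 * 109 mod 113
    30 * 16 = 480 = 28 mod 113
    28 * 109 = 3052 = 1 mod 113
  63^56 = 1 mod 113
Result 1: 63 is a quadratic residue mod 113.
63^56 mod 113 = 1

1


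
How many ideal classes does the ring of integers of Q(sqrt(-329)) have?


K = Q(sqrt(-329)). d mod 4 = 3, so D = disc(K) = 4d = -1316
h(K) equals the number of primitive reduced positive-definite forms (a, b, c) = a*x^2 + b*x*y + c*y^2 with b^2 - 4ac = D,
where reduced means |b| <= a <= c, with b >= 0 whenever |b| = a or a = c, and primitive means gcd(a, b, c) = 1.
Reduced forces 3a^2 <= |D| = 1316, so 1 <= a <= 20; b must have the parity of D, and c = (b^2 - D)/(4a) must be an integer >= a.
Enumerate a = 1..20, b in [-a, a]:
  a=1: (1, 0, 329)  [1]
  a=2: (2, 2, 165)  [1]
  a=3: (3, -2, 110), (3, 2, 110)  [2]
  a=4: none
  a=5: (5, -2, 66), (5, 2, 66)  [2]
  a=6: (6, -2, 55), (6, 2, 55)  [2]
  a=7: (7, 0, 47)  [1]
  a=8: none
  a=9: (9, -4, 37), (9, 4, 37)  [2]
  a=10: (10, -2, 33), (10, 2, 33)  [2]
  a=11: (11, -2, 30), (11, 2, 30)  [2]
  a=12: none
  a=13: (13, -6, 26), (13, 6, 26)  [2]
  a=14: (14, 14, 27)  [1]
  a=15: (15, -8, 23), (15, -2, 22), (15, 2, 22), (15, 8, 23)  [4]
  a=16..17: none
  a=18: (18, -14, 21), (18, 14, 21)  [2]
  a=19..20: none
Total reduced forms: 1 + 1 + 2 + 2 + 2 + 1 + 2 + 2 + 2 + 2 + 1 + 4 + 2 = 24
h = 24

24


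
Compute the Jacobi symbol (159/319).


Compute (159/319) via quadratic reciprocity:
  reciprocity: (159/319) -> -(319/159)
  reduce: (1/159)
  (1/159) = 1
Product of signs = -1

-1


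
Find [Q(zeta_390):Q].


The degree equals Euler's totient phi(390).
390 = 2 * 3 * 5 * 13
phi(390) = 96

96


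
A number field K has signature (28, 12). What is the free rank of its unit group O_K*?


By Dirichlet's unit theorem:
rank = r1 + r2 - 1
= 28 + 12 - 1
= 39

39


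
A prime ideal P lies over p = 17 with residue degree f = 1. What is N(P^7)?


N(P^a) = p^(a*f)
= 17^(7*1)
= 17^7
= 410338673

410338673


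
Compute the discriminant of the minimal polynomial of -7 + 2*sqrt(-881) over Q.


The element -7 + 2*sqrt(-881) has minimal polynomial:
x^2 + 14*x + 3573
Discriminant = (14)^2 - 4*(3573)
= 196 - 14292
= -14096

-14096


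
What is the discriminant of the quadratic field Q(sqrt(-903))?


For K = Q(sqrt(d)) with d squarefree: disc(K) = d if d = 1 mod 4, and disc(K) = 4d if d = 2 or 3 mod 4.
Here d = -903, and d mod 4 = 1.
d = 1 mod 4 (O_K = Z[(1+sqrt(d))/2]), so disc(K) = d = -903

-903


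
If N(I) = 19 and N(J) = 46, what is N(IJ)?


N(IJ) = N(I) * N(J)
= 19 * 46
= 874

874


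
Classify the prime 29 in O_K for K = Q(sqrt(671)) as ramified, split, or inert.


K = Q(sqrt(671)). Since d mod 4 = 3, disc(K) = 2684.
Check p | disc: 2684 mod 29 = 16.
p does not divide disc. Compute Legendre symbol (d/p):
4^((29-1)/2) mod 29 = 1
(d/p) = 1, so p splits: (p) = P*P' with e=1, f=1, g=2.
Therefore p is split.

split


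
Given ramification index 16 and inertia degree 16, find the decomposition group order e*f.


|D_P| = e * f
= 16 * 16
= 256

256


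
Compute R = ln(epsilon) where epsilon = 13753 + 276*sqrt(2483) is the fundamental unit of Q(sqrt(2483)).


epsilon = 13753 + 276*sqrt(2483)
= 27506.0000
R = ln(27506.0000)
= 10.2222

10.2222


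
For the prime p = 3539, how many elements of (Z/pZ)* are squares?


For prime p, the number of non-zero quadratic residues is (p-1)/2.
= (3539-1)/2
= 1769

1769


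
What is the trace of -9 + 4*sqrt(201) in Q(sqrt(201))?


Tr(a + b*sqrt(d)) = (a + b*sqrt(d)) + (a - b*sqrt(d)) = 2a
= 2 * (-9)
= -18

-18


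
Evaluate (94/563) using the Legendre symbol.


p = 563 is prime, so compute (94/563) with the reciprocity algorithm (Jacobi-symbol steps: pull out 2s via (2/n), flip via reciprocity, reduce):
  pull out 2: (2/563) = -1  (since 563 mod 8 = 3)
  reciprocity: (47/563) -> -(563/47)
  reduce: (46/47)
  pull out 2: (2/47) = +1  (since 47 mod 8 = 7)
  reciprocity: (23/47) -> -(47/23)
  reduce: (1/23)
  (1/23) = 1
Product of signs = -1
(94/563) = -1

-1


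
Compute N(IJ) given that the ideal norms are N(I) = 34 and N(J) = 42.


N(IJ) = N(I) * N(J)
= 34 * 42
= 1428

1428


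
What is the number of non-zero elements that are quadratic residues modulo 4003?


For prime p, the number of non-zero quadratic residues is (p-1)/2.
= (4003-1)/2
= 2001

2001


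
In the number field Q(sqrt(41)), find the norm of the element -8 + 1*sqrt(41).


N(a + b*sqrt(d)) = a^2 - d*b^2
= (-8)^2 - (41)*(1)^2
= 64 - 41
= 23

23


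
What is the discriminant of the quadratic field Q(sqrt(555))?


For K = Q(sqrt(d)) with d squarefree: disc(K) = d if d = 1 mod 4, and disc(K) = 4d if d = 2 or 3 mod 4.
Here d = 555, and d mod 4 = 3.
d = 3 mod 4, not 1 (O_K = Z[sqrt(d)]), so disc(K) = 4d = 4 * (555) = 2220

2220


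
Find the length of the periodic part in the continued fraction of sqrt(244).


Run the CF algorithm for sqrt(244).
a_0 = floor(sqrt(244)) = 15; set m_0=0, q_0=1.
Recurrence: m' = q*a - m,  q' = (d - m'^2)/q,  a' = floor((a_0 + m')/q').
  step 1: m=15, q=19, a=1
  step 2: m=4, q=12, a=1
  step 3: m=8, q=15, a=1
  step 4: m=7, q=13, a=1
  step 5: m=6, q=16, a=1
  step 6: m=10, q=9, a=2
  step 7: m=8, q=20, a=1
  step 8: m=12, q=5, a=5
  step 9: m=13, q=15, a=1
  step 10: m=2, q=16, a=1
  step 11: m=14, q=3, a=9
  step 12: m=13, q=25, a=1
  step 13: m=12, q=4, a=6
  step 14: m=12, q=25, a=1
  step 15: m=13, q=3, a=9
  step 16: m=14, q=16, a=1
  step 17: m=2, q=15, a=1
  step 18: m=13, q=5, a=5
  step 19: m=12, q=20, a=1
  step 20: m=8, q=9, a=2
  step 21: m=10, q=16, a=1
  step 22: m=6, q=13, a=1
  step 23: m=7, q=15, a=1
  step 24: m=8, q=12, a=1
  step 25: m=4, q=19, a=1
  step 26: m=15, q=1, a=30
a_26 = 2*a_0 = 30, so the period closes here.
sqrt(244) = [15; 1, 1, 1, 1, 1, 2, 1, 5, 1, 1, 9, 1, 6, 1, 9, 1, 1, 5, 1, 2, 1, 1, 1, 1, 1, 30]
Period length = 26

26


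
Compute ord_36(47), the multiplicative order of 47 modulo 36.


We want ord_36(47), the smallest k >= 1 with 47^k = 1 mod 36.
n = 36 = 2^2 * 3^2, phi(36) = 12; the order divides phi(n).
Divisors of 12: 1, 2, 3, 4, 6, 12
Repeated squaring mod 36: 47^1 = 11, 47^2 = 13, 47^4 = 25, 47^8 = 13
Test divisors in increasing order:
  k=1: 47^1 = 11 mod 36
  k=2: 47^2 = 13 mod 36
  k=3: 47^3 = 13 * 11 = 35 mod 36
  k=4: 47^4 = 25 mod 36
  k=6: 47^6 = 25 * 13 = 1 mod 36  <- first divisor giving 1
Order = 6

6


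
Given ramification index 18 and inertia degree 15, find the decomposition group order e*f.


|D_P| = e * f
= 18 * 15
= 270

270


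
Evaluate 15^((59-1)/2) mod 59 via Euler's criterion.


p = 59 is prime and the exponent is (p-1)/2 = 29, so by Euler's criterion 15^29 = (15/59) = +1 or -1 mod 59.
Compute by square-and-multiply:
  29 = 16 + 8 + 4 + 1 (binary 11101)
  Repeated squaring mod 59: 15^1 = 15, 15^2 = 48, 15^4 = 3, 15^8 = 9, 15^16 = 22
  15^29 = 15^16 * 15^8 * 15^4 * 15^1 = 22 * 9 * 3 * 15 mod 59
    22 * 9 = 198 = 21 mod 59
    21 * 3 = 63 = 4 mod 59
    4 * 15 = 60 = 1 mod 59
  15^29 = 1 mod 59
Result 1: 15 is a quadratic residue mod 59.
15^29 mod 59 = 1

1


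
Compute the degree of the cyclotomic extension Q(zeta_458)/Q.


The degree equals Euler's totient phi(458).
458 = 2 * 229
phi(458) = 228

228


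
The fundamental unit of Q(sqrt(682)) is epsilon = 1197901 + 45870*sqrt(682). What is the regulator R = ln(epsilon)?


epsilon = 1197901 + 45870*sqrt(682)
= 2.3958e+06
R = ln(2.3958e+06)
= 14.6892

14.6892


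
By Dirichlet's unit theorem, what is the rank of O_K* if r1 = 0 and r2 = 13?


By Dirichlet's unit theorem:
rank = r1 + r2 - 1
= 0 + 13 - 1
= 12

12


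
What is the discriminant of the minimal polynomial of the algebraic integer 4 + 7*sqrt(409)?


The element 4 + 7*sqrt(409) has minimal polynomial:
x^2 - 8*x - 20025
Discriminant = (-8)^2 - 4*(-20025)
= 64 + 80100
= 80164

80164


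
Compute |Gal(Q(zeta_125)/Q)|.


|Gal(Q(zeta_125)/Q)| = phi(125)
= 100

100


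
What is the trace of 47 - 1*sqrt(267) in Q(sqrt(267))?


Tr(a + b*sqrt(d)) = (a + b*sqrt(d)) + (a - b*sqrt(d)) = 2a
= 2 * (47)
= 94

94


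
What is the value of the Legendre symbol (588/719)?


p = 719 is prime, so compute (588/719) with the reciprocity algorithm (Jacobi-symbol steps: pull out 2s via (2/n), flip via reciprocity, reduce):
  pull out 2: (2/719) = +1  (since 719 mod 8 = 7)
  pull out 2: (2/719) = +1  (since 719 mod 8 = 7)
  reciprocity: (147/719) -> -(719/147)
  reduce: (131/147)
  reciprocity: (131/147) -> -(147/131)
  reduce: (16/131)
  pull out 2: (2/131) = -1  (since 131 mod 8 = 3)
  pull out 2: (2/131) = -1  (since 131 mod 8 = 3)
  pull out 2: (2/131) = -1  (since 131 mod 8 = 3)
  pull out 2: (2/131) = -1  (since 131 mod 8 = 3)
  (1/131) = 1
Product of signs = 1
(588/719) = 1

1


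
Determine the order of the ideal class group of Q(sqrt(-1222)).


K = Q(sqrt(-1222)). d mod 4 = 2, so D = disc(K) = 4d = -4888
h(K) equals the number of primitive reduced positive-definite forms (a, b, c) = a*x^2 + b*x*y + c*y^2 with b^2 - 4ac = D,
where reduced means |b| <= a <= c, with b >= 0 whenever |b| = a or a = c, and primitive means gcd(a, b, c) = 1.
Reduced forces 3a^2 <= |D| = 4888, so 1 <= a <= 40; b must have the parity of D, and c = (b^2 - D)/(4a) must be an integer >= a.
Enumerate a = 1..40, b in [-a, a]:
  a=1: (1, 0, 1222)  [1]
  a=2: (2, 0, 611)  [1]
  a=3..12: none
  a=13: (13, 0, 94)  [1]
  a=14..16: none
  a=17: (17, -12, 74), (17, 12, 74)  [2]
  a=18..25: none
  a=26: (26, 0, 47)  [1]
  a=27..28: none
  a=29: (29, -10, 43), (29, 10, 43)  [2]
  a=30: none
  a=31: (31, -14, 41), (31, 14, 41)  [2]
  a=32..33: none
  a=34: (34, -12, 37), (34, 12, 37)  [2]
  a=35..40: none
Total reduced forms: 1 + 1 + 1 + 2 + 1 + 2 + 2 + 2 = 12
h = 12

12


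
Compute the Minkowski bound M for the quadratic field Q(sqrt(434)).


d = 434, d mod 4 = 2, so disc(K) = 4d = 1736; |disc(K)| = 1736
Real quadratic field, so n = 2, s = r2 = 0, r1 = 2
M = (n!/n^n) * (4/pi)^s * sqrt(|disc(K)|) = (2!/2^2) * (4/pi)^0 * sqrt(1736)
= 0.5 * 1.000000 * 41.665333
= 20.8327

20.8327


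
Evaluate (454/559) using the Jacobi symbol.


Compute (454/559) via quadratic reciprocity:
  pull out 2: (2/559) = +1  (since 559 mod 8 = 7)
  reciprocity: (227/559) -> -(559/227)
  reduce: (105/227)
  reciprocity: (105/227) -> +(227/105)
  reduce: (17/105)
  reciprocity: (17/105) -> +(105/17)
  reduce: (3/17)
  reciprocity: (3/17) -> +(17/3)
  reduce: (2/3)
  pull out 2: (2/3) = -1  (since 3 mod 8 = 3)
  (1/3) = 1
Product of signs = 1

1


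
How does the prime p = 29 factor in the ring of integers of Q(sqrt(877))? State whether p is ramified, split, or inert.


K = Q(sqrt(877)). Since d mod 4 = 1, disc(K) = 877.
Check p | disc: 877 mod 29 = 7.
p does not divide disc. Compute Legendre symbol (d/p):
7^((29-1)/2) mod 29 = 1
(d/p) = 1, so p splits: (p) = P*P' with e=1, f=1, g=2.
Therefore p is split.

split


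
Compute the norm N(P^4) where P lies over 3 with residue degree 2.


N(P^a) = p^(a*f)
= 3^(4*2)
= 3^8
= 6561

6561


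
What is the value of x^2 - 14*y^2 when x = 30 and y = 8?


x^2 - d*y^2
= 30^2 - 14*8^2
= 900 - 896
= 4

4


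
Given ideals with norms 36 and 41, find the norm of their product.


N(IJ) = N(I) * N(J)
= 36 * 41
= 1476

1476


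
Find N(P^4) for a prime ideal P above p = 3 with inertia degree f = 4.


N(P^a) = p^(a*f)
= 3^(4*4)
= 3^16
= 43046721

43046721


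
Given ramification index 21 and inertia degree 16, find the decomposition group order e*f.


|D_P| = e * f
= 21 * 16
= 336

336


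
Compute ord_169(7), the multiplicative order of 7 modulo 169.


We want ord_169(7), the smallest k >= 1 with 7^k = 1 mod 169.
n = 169 = 13^2, phi(169) = 156; the order divides phi(n).
Divisors of 156: 1, 2, 3, 4, 6, 12, 13, 26, 39, 52, 78, 156
Repeated squaring mod 169: 7^1 = 7, 7^2 = 49, 7^4 = 35, 7^8 = 42, 7^16 = 74, 7^32 = 68, 7^64 = 61, 7^128 = 3
Test divisors in increasing order:
  k=1: 7^1 = 7 mod 169
  k=2: 7^2 = 49 mod 169
  k=3: 7^3 = 49 * 7 = 5 mod 169
  k=4: 7^4 = 35 mod 169
  k=6: 7^6 = 35 * 49 = 25 mod 169
  k=12: 7^12 = 42 * 35 = 118 mod 169
  k=13: 7^13 = 42 * 35 * 7 = 150 mod 169
  k=26: 7^26 = 74 * 42 * 49 = 23 mod 169
  k=39: 7^39 = 68 * 35 * 49 * 7 = 70 mod 169
  k=52: 7^52 = 68 * 74 * 35 = 22 mod 169
  k=78: 7^78 = 61 * 42 * 35 * 49 = 168 mod 169
  k=156: 7^156 = 3 * 74 * 42 * 35 = 1 mod 169  <- first divisor giving 1
Order = 156

156


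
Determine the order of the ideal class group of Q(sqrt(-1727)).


K = Q(sqrt(-1727)). d mod 4 = 1, so D = disc(K) = d = -1727
h(K) equals the number of primitive reduced positive-definite forms (a, b, c) = a*x^2 + b*x*y + c*y^2 with b^2 - 4ac = D,
where reduced means |b| <= a <= c, with b >= 0 whenever |b| = a or a = c, and primitive means gcd(a, b, c) = 1.
Reduced forces 3a^2 <= |D| = 1727, so 1 <= a <= 23; b must have the parity of D, and c = (b^2 - D)/(4a) must be an integer >= a.
Enumerate a = 1..23, b in [-a, a]:
  a=1: (1, 1, 432)  [1]
  a=2: (2, -1, 216), (2, 1, 216)  [2]
  a=3: (3, -1, 144), (3, 1, 144)  [2]
  a=4: (4, -1, 108), (4, 1, 108)  [2]
  a=5: none
  a=6: (6, -5, 73), (6, -1, 72), (6, 1, 72), (6, 5, 73)  [4]
  a=7: (7, -3, 62), (7, 3, 62)  [2]
  a=8: (8, -1, 54), (8, 1, 54)  [2]
  a=9: (9, -1, 48), (9, 1, 48)  [2]
  a=10: none
  a=11: (11, 11, 42)  [1]
  a=12: (12, -7, 37), (12, -1, 36), (12, 1, 36), (12, 7, 37)  [4]
  a=13: none
  a=14: (14, -11, 33), (14, -3, 31), (14, 3, 31), (14, 11, 33)  [4]
  a=15: none
  a=16: (16, -1, 27), (16, 1, 27)  [2]
  a=17: none
  a=18: (18, -17, 28), (18, -1, 24), (18, 1, 24), (18, 17, 28)  [4]
  a=19..20: none
  a=21: (21, -17, 24), (21, -11, 22), (21, 11, 22), (21, 17, 24)  [4]
  a=22..23: none
Total reduced forms: 1 + 2 + 2 + 2 + 4 + 2 + 2 + 2 + 1 + 4 + 4 + 2 + 4 + 4 = 36
h = 36

36


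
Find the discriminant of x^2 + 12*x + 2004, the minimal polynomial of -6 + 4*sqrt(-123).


The element -6 + 4*sqrt(-123) has minimal polynomial:
x^2 + 12*x + 2004
Discriminant = (12)^2 - 4*(2004)
= 144 - 8016
= -7872

-7872


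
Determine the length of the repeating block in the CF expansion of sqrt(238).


Run the CF algorithm for sqrt(238).
a_0 = floor(sqrt(238)) = 15; set m_0=0, q_0=1.
Recurrence: m' = q*a - m,  q' = (d - m'^2)/q,  a' = floor((a_0 + m')/q').
  step 1: m=15, q=13, a=2
  step 2: m=11, q=9, a=2
  step 3: m=7, q=21, a=1
  step 4: m=14, q=2, a=14
  step 5: m=14, q=21, a=1
  step 6: m=7, q=9, a=2
  step 7: m=11, q=13, a=2
  step 8: m=15, q=1, a=30
a_8 = 2*a_0 = 30, so the period closes here.
sqrt(238) = [15; 2, 2, 1, 14, 1, 2, 2, 30]
Period length = 8

8


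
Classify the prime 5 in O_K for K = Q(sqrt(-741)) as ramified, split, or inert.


K = Q(sqrt(-741)). Since d mod 4 = 3, disc(K) = -2964.
Check p | disc: -2964 mod 5 = 1.
p does not divide disc. Compute Legendre symbol (d/p):
4^((5-1)/2) mod 5 = 1
(d/p) = 1, so p splits: (p) = P*P' with e=1, f=1, g=2.
Therefore p is split.

split


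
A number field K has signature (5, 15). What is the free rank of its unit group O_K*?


By Dirichlet's unit theorem:
rank = r1 + r2 - 1
= 5 + 15 - 1
= 19

19


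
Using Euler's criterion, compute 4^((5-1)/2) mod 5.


p = 5 is prime and the exponent is (p-1)/2 = 2, so by Euler's criterion 4^2 = (4/5) = +1 or -1 mod 5.
Compute by square-and-multiply:
  2 = 2 (binary 10)
  Repeated squaring mod 5: 4^1 = 4, 4^2 = 1
  4^2 = 1 mod 5
Result 1: 4 is a quadratic residue mod 5.
4^2 mod 5 = 1

1


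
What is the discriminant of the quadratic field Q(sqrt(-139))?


For K = Q(sqrt(d)) with d squarefree: disc(K) = d if d = 1 mod 4, and disc(K) = 4d if d = 2 or 3 mod 4.
Here d = -139, and d mod 4 = 1.
d = 1 mod 4 (O_K = Z[(1+sqrt(d))/2]), so disc(K) = d = -139

-139


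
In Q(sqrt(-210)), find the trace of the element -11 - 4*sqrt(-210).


Tr(a + b*sqrt(d)) = (a + b*sqrt(d)) + (a - b*sqrt(d)) = 2a
= 2 * (-11)
= -22

-22


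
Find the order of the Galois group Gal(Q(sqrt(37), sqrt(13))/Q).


The 2 square roots of distinct primes are multiplicatively independent over Q,
so [K:Q] = 2^2 and Gal(K/Q) is isomorphic to (Z/2Z)^2.
|Gal| = 2^2 = 4

4


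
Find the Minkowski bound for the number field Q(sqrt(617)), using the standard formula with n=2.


d = 617, d mod 4 = 1, so disc(K) = d = 617; |disc(K)| = 617
Real quadratic field, so n = 2, s = r2 = 0, r1 = 2
M = (n!/n^n) * (4/pi)^s * sqrt(|disc(K)|) = (2!/2^2) * (4/pi)^0 * sqrt(617)
= 0.5 * 1.000000 * 24.839485
= 12.4197

12.4197


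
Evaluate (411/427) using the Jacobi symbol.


Compute (411/427) via quadratic reciprocity:
  reciprocity: (411/427) -> -(427/411)
  reduce: (16/411)
  pull out 2: (2/411) = -1  (since 411 mod 8 = 3)
  pull out 2: (2/411) = -1  (since 411 mod 8 = 3)
  pull out 2: (2/411) = -1  (since 411 mod 8 = 3)
  pull out 2: (2/411) = -1  (since 411 mod 8 = 3)
  (1/411) = 1
Product of signs = -1

-1


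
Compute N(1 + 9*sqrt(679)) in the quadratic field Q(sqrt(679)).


N(a + b*sqrt(d)) = a^2 - d*b^2
= (1)^2 - (679)*(9)^2
= 1 - 54999
= -54998

-54998


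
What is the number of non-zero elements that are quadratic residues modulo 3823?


For prime p, the number of non-zero quadratic residues is (p-1)/2.
= (3823-1)/2
= 1911

1911


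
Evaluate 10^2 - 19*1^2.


x^2 - d*y^2
= 10^2 - 19*1^2
= 100 - 19
= 81

81


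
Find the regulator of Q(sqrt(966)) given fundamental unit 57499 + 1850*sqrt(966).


epsilon = 57499 + 1850*sqrt(966)
= 114998.0000
R = ln(114998.0000)
= 11.6527

11.6527


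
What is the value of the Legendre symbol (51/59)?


p = 59 is prime, so compute (51/59) with the reciprocity algorithm (Jacobi-symbol steps: pull out 2s via (2/n), flip via reciprocity, reduce):
  reciprocity: (51/59) -> -(59/51)
  reduce: (8/51)
  pull out 2: (2/51) = -1  (since 51 mod 8 = 3)
  pull out 2: (2/51) = -1  (since 51 mod 8 = 3)
  pull out 2: (2/51) = -1  (since 51 mod 8 = 3)
  (1/51) = 1
Product of signs = 1
(51/59) = 1

1


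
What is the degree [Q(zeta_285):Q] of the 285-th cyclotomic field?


The degree equals Euler's totient phi(285).
285 = 3 * 5 * 19
phi(285) = 144

144


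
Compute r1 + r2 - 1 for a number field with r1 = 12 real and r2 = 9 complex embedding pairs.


By Dirichlet's unit theorem:
rank = r1 + r2 - 1
= 12 + 9 - 1
= 20

20


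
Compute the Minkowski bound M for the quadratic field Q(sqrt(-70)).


d = -70, d mod 4 = 2, so disc(K) = 4d = -280; |disc(K)| = 280
Imaginary quadratic field, so n = 2, s = r2 = 1, r1 = 0
M = (n!/n^n) * (4/pi)^s * sqrt(|disc(K)|) = (2!/2^2) * (4/pi)^1 * sqrt(280)
= 0.5 * 1.273240 * 16.733201
= 10.6527

10.6527


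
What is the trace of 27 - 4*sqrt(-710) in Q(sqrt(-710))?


Tr(a + b*sqrt(d)) = (a + b*sqrt(d)) + (a - b*sqrt(d)) = 2a
= 2 * (27)
= 54

54


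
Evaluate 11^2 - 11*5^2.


x^2 - d*y^2
= 11^2 - 11*5^2
= 121 - 275
= -154

-154


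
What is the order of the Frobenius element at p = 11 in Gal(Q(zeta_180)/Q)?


The Frobenius at p in Gal(Q(zeta_n)/Q) = (Z/nZ)* is the class of p, so its order is ord_180(11), the smallest k >= 1 with 11^k = 1 mod 180.
n = 180 = 2^2 * 3^2 * 5, phi(180) = 48; the order divides phi(n).
Divisors of 48: 1, 2, 3, 4, 6, 8, 12, 16, 24, 48
Repeated squaring mod 180: 11^1 = 11, 11^2 = 121, 11^4 = 61, 11^8 = 121, 11^16 = 61, 11^32 = 121
Test divisors in increasing order:
  k=1: 11^1 = 11 mod 180
  k=2: 11^2 = 121 mod 180
  k=3: 11^3 = 121 * 11 = 71 mod 180
  k=4: 11^4 = 61 mod 180
  k=6: 11^6 = 61 * 121 = 1 mod 180  <- first divisor giving 1
Order = 6

6


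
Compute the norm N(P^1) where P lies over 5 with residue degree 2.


N(P^a) = p^(a*f)
= 5^(1*2)
= 5^2
= 25

25


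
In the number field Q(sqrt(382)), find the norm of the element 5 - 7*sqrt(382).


N(a + b*sqrt(d)) = a^2 - d*b^2
= (5)^2 - (382)*(-7)^2
= 25 - 18718
= -18693

-18693


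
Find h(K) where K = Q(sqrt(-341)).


K = Q(sqrt(-341)). d mod 4 = 3, so D = disc(K) = 4d = -1364
h(K) equals the number of primitive reduced positive-definite forms (a, b, c) = a*x^2 + b*x*y + c*y^2 with b^2 - 4ac = D,
where reduced means |b| <= a <= c, with b >= 0 whenever |b| = a or a = c, and primitive means gcd(a, b, c) = 1.
Reduced forces 3a^2 <= |D| = 1364, so 1 <= a <= 21; b must have the parity of D, and c = (b^2 - D)/(4a) must be an integer >= a.
Enumerate a = 1..21, b in [-a, a]:
  a=1: (1, 0, 341)  [1]
  a=2: (2, 2, 171)  [1]
  a=3: (3, -2, 114), (3, 2, 114)  [2]
  a=4: none
  a=5: (5, -4, 69), (5, 4, 69)  [2]
  a=6: (6, -2, 57), (6, 2, 57)  [2]
  a=7: (7, -6, 50), (7, 6, 50)  [2]
  a=8: none
  a=9: (9, -2, 38), (9, 2, 38)  [2]
  a=10: (10, -6, 35), (10, 6, 35)  [2]
  a=11: (11, 0, 31)  [1]
  a=12: none
  a=13: (13, -12, 29), (13, 12, 29)  [2]
  a=14: (14, -6, 25), (14, 6, 25)  [2]
  a=15: (15, -14, 26), (15, -4, 23), (15, 4, 23), (15, 14, 26)  [4]
  a=16: none
  a=17: (17, -8, 21), (17, 8, 21)  [2]
  a=18: (18, -2, 19), (18, 2, 19)  [2]
  a=19..20: none
  a=21: (21, 20, 21)  [1]
Total reduced forms: 1 + 1 + 2 + 2 + 2 + 2 + 2 + 2 + 1 + 2 + 2 + 4 + 2 + 2 + 1 = 28
h = 28

28


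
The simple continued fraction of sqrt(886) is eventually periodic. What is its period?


Run the CF algorithm for sqrt(886).
a_0 = floor(sqrt(886)) = 29; set m_0=0, q_0=1.
Recurrence: m' = q*a - m,  q' = (d - m'^2)/q,  a' = floor((a_0 + m')/q').
  step 1: m=29, q=45, a=1
  step 2: m=16, q=14, a=3
  step 3: m=26, q=15, a=3
  step 4: m=19, q=35, a=1
  step 5: m=16, q=18, a=2
  step 6: m=20, q=27, a=1
  step 7: m=7, q=31, a=1
  step 8: m=24, q=10, a=5
  step 9: m=26, q=21, a=2
  step 10: m=16, q=30, a=1
  step 11: m=14, q=23, a=1
  step 12: m=9, q=35, a=1
  step 13: m=26, q=6, a=9
  step 14: m=28, q=17, a=3
  step 15: m=23, q=21, a=2
  step 16: m=19, q=25, a=1
  step 17: m=6, q=34, a=1
  step 18: m=28, q=3, a=19
  step 19: m=29, q=15, a=3
  step 20: m=16, q=42, a=1
  step 21: m=26, q=5, a=11
  step 22: m=29, q=9, a=6
  step 23: m=25, q=29, a=1
  step 24: m=4, q=30, a=1
  step 25: m=26, q=7, a=7
  step 26: m=23, q=51, a=1
  step 27: m=28, q=2, a=28
  step 28: m=28, q=51, a=1
  step 29: m=23, q=7, a=7
  step 30: m=26, q=30, a=1
  step 31: m=4, q=29, a=1
  step 32: m=25, q=9, a=6
  step 33: m=29, q=5, a=11
  step 34: m=26, q=42, a=1
  step 35: m=16, q=15, a=3
  step 36: m=29, q=3, a=19
  step 37: m=28, q=34, a=1
  step 38: m=6, q=25, a=1
  step 39: m=19, q=21, a=2
  step 40: m=23, q=17, a=3
  step 41: m=28, q=6, a=9
  step 42: m=26, q=35, a=1
  step 43: m=9, q=23, a=1
  step 44: m=14, q=30, a=1
  step 45: m=16, q=21, a=2
  step 46: m=26, q=10, a=5
  step 47: m=24, q=31, a=1
  step 48: m=7, q=27, a=1
  step 49: m=20, q=18, a=2
  step 50: m=16, q=35, a=1
  step 51: m=19, q=15, a=3
  step 52: m=26, q=14, a=3
  step 53: m=16, q=45, a=1
  step 54: m=29, q=1, a=58
a_54 = 2*a_0 = 58, so the period closes here.
sqrt(886) = [29; 1, 3, 3, 1, 2, 1, 1, 5, 2, 1, 1, 1, 9, 3, 2, 1, 1, 19, 3, 1, 11, 6, 1, 1, 7, 1, 28, 1, 7, 1, 1, 6, 11, 1, 3, 19, 1, 1, 2, 3, 9, 1, 1, 1, 2, 5, 1, 1, 2, 1, 3, 3, 1, 58]
Period length = 54

54


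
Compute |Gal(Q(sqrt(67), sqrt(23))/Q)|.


The 2 square roots of distinct primes are multiplicatively independent over Q,
so [K:Q] = 2^2 and Gal(K/Q) is isomorphic to (Z/2Z)^2.
|Gal| = 2^2 = 4

4


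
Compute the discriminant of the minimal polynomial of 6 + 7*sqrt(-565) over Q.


The element 6 + 7*sqrt(-565) has minimal polynomial:
x^2 - 12*x + 27721
Discriminant = (-12)^2 - 4*(27721)
= 144 - 110884
= -110740

-110740


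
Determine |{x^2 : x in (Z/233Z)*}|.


For prime p, the number of non-zero quadratic residues is (p-1)/2.
= (233-1)/2
= 116

116


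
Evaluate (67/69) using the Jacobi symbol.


Compute (67/69) via quadratic reciprocity:
  reciprocity: (67/69) -> +(69/67)
  reduce: (2/67)
  pull out 2: (2/67) = -1  (since 67 mod 8 = 3)
  (1/67) = 1
Product of signs = -1

-1


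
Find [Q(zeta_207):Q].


The degree equals Euler's totient phi(207).
207 = 3^2 * 23
phi(207) = 132

132


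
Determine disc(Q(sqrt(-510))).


For K = Q(sqrt(d)) with d squarefree: disc(K) = d if d = 1 mod 4, and disc(K) = 4d if d = 2 or 3 mod 4.
Here d = -510, and d mod 4 = 2.
d = 2 mod 4, not 1 (O_K = Z[sqrt(d)]), so disc(K) = 4d = 4 * (-510) = -2040

-2040


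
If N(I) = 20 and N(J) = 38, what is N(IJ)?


N(IJ) = N(I) * N(J)
= 20 * 38
= 760

760


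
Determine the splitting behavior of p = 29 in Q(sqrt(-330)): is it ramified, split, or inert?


K = Q(sqrt(-330)). Since d mod 4 = 2, disc(K) = -1320.
Check p | disc: -1320 mod 29 = 14.
p does not divide disc. Compute Legendre symbol (d/p):
18^((29-1)/2) mod 29 = -1
(d/p) = -1, so p is inert: (p) stays prime with e=1, f=2, g=1.
Therefore p is inert.

inert


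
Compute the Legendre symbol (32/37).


p = 37 is prime, so compute (32/37) with the reciprocity algorithm (Jacobi-symbol steps: pull out 2s via (2/n), flip via reciprocity, reduce):
  pull out 2: (2/37) = -1  (since 37 mod 8 = 5)
  pull out 2: (2/37) = -1  (since 37 mod 8 = 5)
  pull out 2: (2/37) = -1  (since 37 mod 8 = 5)
  pull out 2: (2/37) = -1  (since 37 mod 8 = 5)
  pull out 2: (2/37) = -1  (since 37 mod 8 = 5)
  (1/37) = 1
Product of signs = -1
(32/37) = -1

-1


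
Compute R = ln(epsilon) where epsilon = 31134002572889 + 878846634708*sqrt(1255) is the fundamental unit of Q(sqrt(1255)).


epsilon = 31134002572889 + 878846634708*sqrt(1255)
= 6.2268e+13
R = ln(6.2268e+13)
= 31.7625

31.7625


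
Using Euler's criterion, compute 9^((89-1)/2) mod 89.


p = 89 is prime and the exponent is (p-1)/2 = 44, so by Euler's criterion 9^44 = (9/89) = +1 or -1 mod 89.
Compute by square-and-multiply:
  44 = 32 + 8 + 4 (binary 101100)
  Repeated squaring mod 89: 9^1 = 9, 9^2 = 81, 9^4 = 64, 9^8 = 2, 9^16 = 4, 9^32 = 16
  9^44 = 9^32 * 9^8 * 9^4 = 16 * 2 * 64 mod 89
    16 * 2 = 32 = 32 mod 89
    32 * 64 = 2048 = 1 mod 89
  9^44 = 1 mod 89
Result 1: 9 is a quadratic residue mod 89.
9^44 mod 89 = 1

1


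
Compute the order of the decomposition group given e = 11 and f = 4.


|D_P| = e * f
= 11 * 4
= 44

44


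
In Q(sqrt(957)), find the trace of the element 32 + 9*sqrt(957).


Tr(a + b*sqrt(d)) = (a + b*sqrt(d)) + (a - b*sqrt(d)) = 2a
= 2 * (32)
= 64

64


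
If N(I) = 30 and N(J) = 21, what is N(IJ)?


N(IJ) = N(I) * N(J)
= 30 * 21
= 630

630


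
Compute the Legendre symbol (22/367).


p = 367 is prime, so compute (22/367) with the reciprocity algorithm (Jacobi-symbol steps: pull out 2s via (2/n), flip via reciprocity, reduce):
  pull out 2: (2/367) = +1  (since 367 mod 8 = 7)
  reciprocity: (11/367) -> -(367/11)
  reduce: (4/11)
  pull out 2: (2/11) = -1  (since 11 mod 8 = 3)
  pull out 2: (2/11) = -1  (since 11 mod 8 = 3)
  (1/11) = 1
Product of signs = -1
(22/367) = -1

-1


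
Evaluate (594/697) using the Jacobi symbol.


Compute (594/697) via quadratic reciprocity:
  pull out 2: (2/697) = +1  (since 697 mod 8 = 1)
  reciprocity: (297/697) -> +(697/297)
  reduce: (103/297)
  reciprocity: (103/297) -> +(297/103)
  reduce: (91/103)
  reciprocity: (91/103) -> -(103/91)
  reduce: (12/91)
  pull out 2: (2/91) = -1  (since 91 mod 8 = 3)
  pull out 2: (2/91) = -1  (since 91 mod 8 = 3)
  reciprocity: (3/91) -> -(91/3)
  reduce: (1/3)
  (1/3) = 1
Product of signs = 1

1


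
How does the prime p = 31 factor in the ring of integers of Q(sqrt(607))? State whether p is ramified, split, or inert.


K = Q(sqrt(607)). Since d mod 4 = 3, disc(K) = 2428.
Check p | disc: 2428 mod 31 = 10.
p does not divide disc. Compute Legendre symbol (d/p):
18^((31-1)/2) mod 31 = 1
(d/p) = 1, so p splits: (p) = P*P' with e=1, f=1, g=2.
Therefore p is split.

split


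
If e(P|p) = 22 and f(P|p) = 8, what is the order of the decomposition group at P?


|D_P| = e * f
= 22 * 8
= 176

176


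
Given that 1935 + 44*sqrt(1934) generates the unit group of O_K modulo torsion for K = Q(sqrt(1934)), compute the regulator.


epsilon = 1935 + 44*sqrt(1934)
= 3869.9997
R = ln(3869.9997)
= 8.2610

8.2610


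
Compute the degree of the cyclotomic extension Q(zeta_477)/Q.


The degree equals Euler's totient phi(477).
477 = 3^2 * 53
phi(477) = 312

312


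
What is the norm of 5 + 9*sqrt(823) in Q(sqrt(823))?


N(a + b*sqrt(d)) = a^2 - d*b^2
= (5)^2 - (823)*(9)^2
= 25 - 66663
= -66638

-66638


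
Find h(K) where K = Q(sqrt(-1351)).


K = Q(sqrt(-1351)). d mod 4 = 1, so D = disc(K) = d = -1351
h(K) equals the number of primitive reduced positive-definite forms (a, b, c) = a*x^2 + b*x*y + c*y^2 with b^2 - 4ac = D,
where reduced means |b| <= a <= c, with b >= 0 whenever |b| = a or a = c, and primitive means gcd(a, b, c) = 1.
Reduced forces 3a^2 <= |D| = 1351, so 1 <= a <= 21; b must have the parity of D, and c = (b^2 - D)/(4a) must be an integer >= a.
Enumerate a = 1..21, b in [-a, a]:
  a=1: (1, 1, 338)  [1]
  a=2: (2, -1, 169), (2, 1, 169)  [2]
  a=3: none
  a=4: (4, -3, 85), (4, 3, 85)  [2]
  a=5: (5, -3, 68), (5, 3, 68)  [2]
  a=6: none
  a=7: (7, 7, 50)  [1]
  a=8: (8, -5, 43), (8, 5, 43)  [2]
  a=9: none
  a=10: (10, -7, 35), (10, -3, 34), (10, 3, 34), (10, 7, 35)  [4]
  a=11..12: none
  a=13: (13, -1, 26), (13, 1, 26)  [2]
  a=14: (14, -7, 25), (14, 7, 25)  [2]
  a=15: none
  a=16: (16, -11, 23), (16, 11, 23)  [2]
  a=17: (17, -3, 20), (17, 3, 20)  [2]
  a=18: none
  a=19: (19, -13, 20), (19, 13, 20)  [2]
  a=20..21: none
Total reduced forms: 1 + 2 + 2 + 2 + 1 + 2 + 4 + 2 + 2 + 2 + 2 + 2 = 24
h = 24

24


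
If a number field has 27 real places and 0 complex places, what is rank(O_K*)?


By Dirichlet's unit theorem:
rank = r1 + r2 - 1
= 27 + 0 - 1
= 26

26


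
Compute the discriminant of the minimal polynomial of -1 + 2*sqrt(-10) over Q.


The element -1 + 2*sqrt(-10) has minimal polynomial:
x^2 + 2*x + 41
Discriminant = (2)^2 - 4*(41)
= 4 - 164
= -160

-160


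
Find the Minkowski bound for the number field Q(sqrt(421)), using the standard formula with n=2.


d = 421, d mod 4 = 1, so disc(K) = d = 421; |disc(K)| = 421
Real quadratic field, so n = 2, s = r2 = 0, r1 = 2
M = (n!/n^n) * (4/pi)^s * sqrt(|disc(K)|) = (2!/2^2) * (4/pi)^0 * sqrt(421)
= 0.5 * 1.000000 * 20.518285
= 10.2591

10.2591


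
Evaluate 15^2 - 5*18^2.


x^2 - d*y^2
= 15^2 - 5*18^2
= 225 - 1620
= -1395

-1395


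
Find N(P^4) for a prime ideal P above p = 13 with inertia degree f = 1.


N(P^a) = p^(a*f)
= 13^(4*1)
= 13^4
= 28561

28561


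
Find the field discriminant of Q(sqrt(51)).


For K = Q(sqrt(d)) with d squarefree: disc(K) = d if d = 1 mod 4, and disc(K) = 4d if d = 2 or 3 mod 4.
Here d = 51, and d mod 4 = 3.
d = 3 mod 4, not 1 (O_K = Z[sqrt(d)]), so disc(K) = 4d = 4 * (51) = 204

204


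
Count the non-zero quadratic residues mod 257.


For prime p, the number of non-zero quadratic residues is (p-1)/2.
= (257-1)/2
= 128

128


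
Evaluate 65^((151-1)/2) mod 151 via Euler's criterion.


p = 151 is prime and the exponent is (p-1)/2 = 75, so by Euler's criterion 65^75 = (65/151) = +1 or -1 mod 151.
Compute by square-and-multiply:
  75 = 64 + 8 + 2 + 1 (binary 1001011)
  Repeated squaring mod 151: 65^1 = 65, 65^2 = 148, 65^4 = 9, 65^8 = 81, 65^16 = 68, 65^32 = 94, 65^64 = 78
  65^75 = 65^64 * 65^8 * 65^2 * 65^1 = 78 * 81 * 148 * 65 mod 151
    78 * 81 = 6318 = 127 mod 151
    127 * 148 = 18796 = 72 mod 151
    72 * 65 = 4680 = 150 mod 151
  65^75 = 150 mod 151
Result 150 = p - 1 = -1 mod 151: 65 is a quadratic non-residue mod 151. As a residue in [0, p-1] the value is 150.
65^75 mod 151 = 150

150


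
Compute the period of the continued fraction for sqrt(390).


Run the CF algorithm for sqrt(390).
a_0 = floor(sqrt(390)) = 19; set m_0=0, q_0=1.
Recurrence: m' = q*a - m,  q' = (d - m'^2)/q,  a' = floor((a_0 + m')/q').
  step 1: m=19, q=29, a=1
  step 2: m=10, q=10, a=2
  step 3: m=10, q=29, a=1
  step 4: m=19, q=1, a=38
a_4 = 2*a_0 = 38, so the period closes here.
sqrt(390) = [19; 1, 2, 1, 38]
Period length = 4

4


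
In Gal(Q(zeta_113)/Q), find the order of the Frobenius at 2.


The Frobenius at p in Gal(Q(zeta_n)/Q) = (Z/nZ)* is the class of p, so its order is ord_113(2), the smallest k >= 1 with 2^k = 1 mod 113.
n = 113 = 113, phi(113) = 112; the order divides phi(n).
Divisors of 112: 1, 2, 4, 7, 8, 14, 16, 28, 56, 112
Repeated squaring mod 113: 2^1 = 2, 2^2 = 4, 2^4 = 16, 2^8 = 30, 2^16 = 109, 2^32 = 16, 2^64 = 30
Test divisors in increasing order:
  k=1: 2^1 = 2 mod 113
  k=2: 2^2 = 4 mod 113
  k=4: 2^4 = 16 mod 113
  k=7: 2^7 = 16 * 4 * 2 = 15 mod 113
  k=8: 2^8 = 30 mod 113
  k=14: 2^14 = 30 * 16 * 4 = 112 mod 113
  k=16: 2^16 = 109 mod 113
  k=28: 2^28 = 109 * 30 * 16 = 1 mod 113  <- first divisor giving 1
Order = 28

28
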